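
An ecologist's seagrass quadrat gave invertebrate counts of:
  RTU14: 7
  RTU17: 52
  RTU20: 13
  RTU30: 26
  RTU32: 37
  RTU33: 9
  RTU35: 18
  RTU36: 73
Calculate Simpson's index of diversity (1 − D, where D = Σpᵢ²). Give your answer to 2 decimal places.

0.81

Total N = 7+52+13+26+37+9+18+73 = 235, so the proportions are 0.0298, 0.2213, 0.0553, 0.1106, 0.1574, 0.0383, 0.0766, 0.3106 (working shown to 4 dp, full precision carried).
D = 0.0298² + 0.2213² + 0.0553² + 0.1106² + 0.1574² + 0.0383² + 0.0766² + 0.3106² = 0.0009 + 0.0490 + 0.0031 + 0.0122 + 0.0248 + 0.0015 + 0.0059 + 0.0965 = 0.1938.
So 1 − D = 0.8062, i.e. 0.81 to 2 decimal places.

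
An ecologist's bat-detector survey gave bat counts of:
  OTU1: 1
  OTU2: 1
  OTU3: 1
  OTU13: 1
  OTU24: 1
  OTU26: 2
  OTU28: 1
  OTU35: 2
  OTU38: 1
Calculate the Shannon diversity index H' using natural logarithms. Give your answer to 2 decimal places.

Total N = 1+1+1+1+1+2+1+2+1 = 11, so the proportions are 0.0909, 0.0909, 0.0909, 0.0909, 0.0909, 0.1818, 0.0909, 0.1818, 0.0909 (working shown to 4 dp, full precision carried).
Each pᵢ ln pᵢ term: 0.0909×(-2.3979)=-0.2180, 0.0909×(-2.3979)=-0.2180, 0.0909×(-2.3979)=-0.2180, 0.0909×(-2.3979)=-0.2180, 0.0909×(-2.3979)=-0.2180, 0.1818×(-1.7047)=-0.3100, 0.0909×(-2.3979)=-0.2180, 0.1818×(-1.7047)=-0.3100, 0.0909×(-2.3979)=-0.2180.
Sum = -2.1458, so H' = 2.15.

2.15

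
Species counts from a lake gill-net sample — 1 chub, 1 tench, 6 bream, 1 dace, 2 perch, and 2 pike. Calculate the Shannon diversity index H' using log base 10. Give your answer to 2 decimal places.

0.66

Total N = 1+1+6+1+2+2 = 13, so the proportions are 0.0769, 0.0769, 0.4615, 0.0769, 0.1538, 0.1538 (working shown to 4 dp, full precision carried).
Each pᵢ log₁₀ pᵢ term: 0.0769×(-1.1139)=-0.0857, 0.0769×(-1.1139)=-0.0857, 0.4615×(-0.3358)=-0.1550, 0.0769×(-1.1139)=-0.0857, 0.1538×(-0.8129)=-0.1251, 0.1538×(-0.8129)=-0.1251.
Sum = -0.6622, so H' = 0.66.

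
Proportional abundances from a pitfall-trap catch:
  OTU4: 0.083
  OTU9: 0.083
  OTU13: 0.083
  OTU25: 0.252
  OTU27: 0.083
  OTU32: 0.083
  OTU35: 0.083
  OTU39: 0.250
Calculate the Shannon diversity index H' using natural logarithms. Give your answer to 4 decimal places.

Each pᵢ ln pᵢ term (working shown to 6 dp, full precision carried): 0.083×(-2.488915)=-0.206580, 0.083×(-2.488915)=-0.206580, 0.083×(-2.488915)=-0.206580, 0.252×(-1.378326)=-0.347338, 0.083×(-2.488915)=-0.206580, 0.083×(-2.488915)=-0.206580, 0.083×(-2.488915)=-0.206580, 0.25×(-1.386294)=-0.346574.
Sum = -1.933391, so H' = 1.9334.

1.9334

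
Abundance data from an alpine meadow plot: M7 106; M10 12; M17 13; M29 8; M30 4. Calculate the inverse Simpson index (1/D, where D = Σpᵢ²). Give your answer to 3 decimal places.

Total N = 106+12+13+8+4 = 143, so the proportions are 0.741259, 0.083916, 0.090909, 0.055944, 0.027972 (working shown to 6 dp, full precision carried).
D = 0.741259² + 0.083916² + 0.090909² + 0.055944² + 0.027972² = 0.549465 + 0.007042 + 0.008264 + 0.003130 + 0.000782 = 0.568683.
So 1/D = 1.75845, i.e. 1.758 to 3 decimal places.

1.758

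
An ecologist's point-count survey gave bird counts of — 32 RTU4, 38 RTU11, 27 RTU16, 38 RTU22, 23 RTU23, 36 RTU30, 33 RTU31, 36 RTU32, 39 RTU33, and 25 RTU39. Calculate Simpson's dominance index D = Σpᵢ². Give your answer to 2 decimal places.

0.10

Total N = 32+38+27+38+23+36+33+36+39+25 = 327, so the proportions are 0.0979, 0.1162, 0.0826, 0.1162, 0.0703, 0.1101, 0.1009, 0.1101, 0.1193, 0.0765 (working shown to 4 dp, full precision carried).
D = 0.0979² + 0.1162² + 0.0826² + 0.1162² + 0.0703² + 0.1101² + 0.1009² + 0.1101² + 0.1193² + 0.0765² = 0.0096 + 0.0135 + 0.0068 + 0.0135 + 0.0049 + 0.0121 + 0.0102 + 0.0121 + 0.0142 + 0.0058 = 0.1028.
To 2 decimal places, D = 0.10.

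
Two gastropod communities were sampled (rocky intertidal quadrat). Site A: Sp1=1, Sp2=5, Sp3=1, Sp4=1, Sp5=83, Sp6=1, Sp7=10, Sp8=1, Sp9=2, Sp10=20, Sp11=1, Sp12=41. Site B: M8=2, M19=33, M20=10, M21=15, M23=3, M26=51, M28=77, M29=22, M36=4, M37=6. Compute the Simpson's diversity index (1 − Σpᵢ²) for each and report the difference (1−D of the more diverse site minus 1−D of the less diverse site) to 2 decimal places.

Site A: N=167, proportions 0.006, 0.0299, 0.006, 0.006, 0.497, 0.006, 0.0599, 0.006, 0.012, 0.1198, 0.006, 0.2455, giving 1−D = 0.6735 (working shown to 4 dp, full precision carried).
Site B: N=223, proportions 0.009, 0.148, 0.0448, 0.0673, 0.0135, 0.2287, 0.3453, 0.0987, 0.0179, 0.0269, giving 1−D = 0.7890.
Difference = |0.6735 − 0.7890| = 0.1155, i.e. 0.12 to 2 decimal places.

0.12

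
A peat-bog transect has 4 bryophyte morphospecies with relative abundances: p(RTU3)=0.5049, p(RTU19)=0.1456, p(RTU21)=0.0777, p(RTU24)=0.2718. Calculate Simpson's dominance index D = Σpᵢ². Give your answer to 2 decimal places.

0.36

D = 0.5049² + 0.1456² + 0.0777² + 0.2718² = 0.2549 + 0.0212 + 0.0060 + 0.0739 = 0.3560 (working shown to 4 dp, full precision carried).
To 2 decimal places, D = 0.36.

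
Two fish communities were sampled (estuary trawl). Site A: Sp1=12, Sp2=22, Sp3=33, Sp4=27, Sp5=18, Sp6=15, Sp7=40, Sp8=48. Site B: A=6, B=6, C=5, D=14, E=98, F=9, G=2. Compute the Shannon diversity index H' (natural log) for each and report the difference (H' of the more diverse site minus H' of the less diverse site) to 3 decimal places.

0.878

Site A: N=215, proportions 0.055814, 0.102326, 0.153488, 0.125581, 0.083721, 0.069767, 0.186047, 0.223256, giving H' = 1.983594 (working shown to 6 dp, full precision carried).
Site B: N=140, proportions 0.042857, 0.042857, 0.035714, 0.1, 0.7, 0.064286, 0.014286, giving H' = 1.106048.
Difference = |1.983594 − 1.106048| = 0.877546, i.e. 0.878 to 3 decimal places.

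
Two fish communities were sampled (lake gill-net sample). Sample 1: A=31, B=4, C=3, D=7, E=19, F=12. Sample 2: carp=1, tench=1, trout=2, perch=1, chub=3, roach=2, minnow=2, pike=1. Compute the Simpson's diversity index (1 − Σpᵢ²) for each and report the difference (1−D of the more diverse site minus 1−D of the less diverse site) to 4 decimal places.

0.1187

Sample 1: N=76, proportions 0.4078947, 0.0526316, 0.0394737, 0.0921053, 0.25, 0.1578947, giving 1−D = 0.7333795 (working shown to 7 dp, full precision carried).
Sample 2: N=13, proportions 0.0769231, 0.0769231, 0.1538462, 0.0769231, 0.2307692, 0.1538462, 0.1538462, 0.0769231, giving 1−D = 0.8520710.
Difference = |0.7333795 − 0.8520710| = 0.1186915, i.e. 0.1187 to 4 decimal places.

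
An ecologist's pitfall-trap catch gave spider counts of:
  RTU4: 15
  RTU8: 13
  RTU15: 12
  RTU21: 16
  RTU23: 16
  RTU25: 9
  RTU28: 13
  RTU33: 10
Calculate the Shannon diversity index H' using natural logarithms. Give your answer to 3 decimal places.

2.061

Total N = 15+13+12+16+16+9+13+10 = 104, so the proportions are 0.14423, 0.125, 0.11538, 0.15385, 0.15385, 0.08654, 0.125, 0.09615 (working shown to 5 dp, full precision carried).
Each pᵢ ln pᵢ term: 0.14423×(-1.93634)=-0.27928, 0.125×(-2.07944)=-0.25993, 0.11538×(-2.15948)=-0.24917, 0.15385×(-1.87180)=-0.28797, 0.15385×(-1.87180)=-0.28797, 0.08654×(-2.44717)=-0.21177, 0.125×(-2.07944)=-0.25993, 0.09615×(-2.34181)=-0.22517.
Sum = -2.06120, so H' = 2.061.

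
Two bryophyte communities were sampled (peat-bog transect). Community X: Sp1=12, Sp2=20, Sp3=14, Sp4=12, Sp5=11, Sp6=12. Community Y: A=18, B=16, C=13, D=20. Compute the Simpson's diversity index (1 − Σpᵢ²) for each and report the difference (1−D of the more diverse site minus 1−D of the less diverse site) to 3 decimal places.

Community X: N=81, proportions 0.14815, 0.24691, 0.17284, 0.14815, 0.1358, 0.14815, giving 1−D = 0.82487 (working shown to 5 dp, full precision carried).
Community Y: N=67, proportions 0.26866, 0.23881, 0.19403, 0.29851, giving 1−D = 0.74404.
Difference = |0.82487 − 0.74404| = 0.08083, i.e. 0.081 to 3 decimal places.

0.081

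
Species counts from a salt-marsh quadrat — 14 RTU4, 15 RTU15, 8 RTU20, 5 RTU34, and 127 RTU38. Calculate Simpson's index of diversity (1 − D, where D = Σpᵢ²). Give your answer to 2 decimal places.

0.42

Total N = 14+15+8+5+127 = 169, so the proportions are 0.0828, 0.0888, 0.0473, 0.0296, 0.7515 (working shown to 4 dp, full precision carried).
D = 0.0828² + 0.0888² + 0.0473² + 0.0296² + 0.7515² = 0.0069 + 0.0079 + 0.0022 + 0.0009 + 0.5647 = 0.5826.
So 1 − D = 0.4174, i.e. 0.42 to 2 decimal places.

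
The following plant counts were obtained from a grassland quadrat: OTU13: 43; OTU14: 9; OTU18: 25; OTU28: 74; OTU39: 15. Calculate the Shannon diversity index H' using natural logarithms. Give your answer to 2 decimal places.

Total N = 43+9+25+74+15 = 166, so the proportions are 0.259, 0.0542, 0.1506, 0.4458, 0.0904 (working shown to 4 dp, full precision carried).
Each pᵢ ln pᵢ term: 0.259×(-1.3508)=-0.3499, 0.0542×(-2.9148)=-0.1580, 0.1506×(-1.8931)=-0.2851, 0.4458×(-0.8079)=-0.3602, 0.0904×(-2.4039)=-0.2172.
Sum = -1.3704, so H' = 1.37.

1.37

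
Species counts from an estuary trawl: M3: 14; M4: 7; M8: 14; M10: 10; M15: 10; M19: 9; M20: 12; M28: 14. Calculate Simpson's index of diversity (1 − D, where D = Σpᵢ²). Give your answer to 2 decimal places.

Total N = 14+7+14+10+10+9+12+14 = 90, so the proportions are 0.1556, 0.0778, 0.1556, 0.1111, 0.1111, 0.1, 0.1333, 0.1556 (working shown to 4 dp, full precision carried).
D = 0.1556² + 0.0778² + 0.1556² + 0.1111² + 0.1111² + 0.1² + 0.1333² + 0.1556² = 0.0242 + 0.0060 + 0.0242 + 0.0123 + 0.0123 + 0.0100 + 0.0178 + 0.0242 = 0.1311.
So 1 − D = 0.8689, i.e. 0.87 to 2 decimal places.

0.87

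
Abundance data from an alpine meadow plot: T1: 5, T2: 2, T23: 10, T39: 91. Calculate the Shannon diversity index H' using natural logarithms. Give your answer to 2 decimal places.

0.58

Total N = 5+2+10+91 = 108, so the proportions are 0.0463, 0.0185, 0.0926, 0.8426 (working shown to 4 dp, full precision carried).
Each pᵢ ln pᵢ term: 0.0463×(-3.0727)=-0.1423, 0.0185×(-3.9890)=-0.0739, 0.0926×(-2.3795)=-0.2203, 0.8426×(-0.1713)=-0.1443.
Sum = -0.5808, so H' = 0.58.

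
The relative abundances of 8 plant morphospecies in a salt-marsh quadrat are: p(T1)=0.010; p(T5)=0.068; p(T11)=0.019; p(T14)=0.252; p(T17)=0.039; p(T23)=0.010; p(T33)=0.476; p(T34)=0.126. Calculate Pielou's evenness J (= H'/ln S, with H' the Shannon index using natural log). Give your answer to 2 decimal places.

0.69

H' = −Σ pᵢ ln pᵢ = −((-0.0461) + (-0.1828) + (-0.0753) + (-0.3473) + (-0.1265) + (-0.0461) + (-0.3534) + (-0.2610)) = 1.4384 (working shown to 4 dp, full precision carried).
With S = 8 species, ln S = 2.0794, so J = 1.4384/2.0794 = 0.6917, i.e. 0.69 to 2 decimal places.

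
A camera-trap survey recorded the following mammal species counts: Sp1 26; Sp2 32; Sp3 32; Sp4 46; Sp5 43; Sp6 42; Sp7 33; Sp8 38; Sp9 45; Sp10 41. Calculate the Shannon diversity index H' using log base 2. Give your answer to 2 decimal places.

3.30

Total N = 26+32+32+46+43+42+33+38+45+41 = 378, so the proportions are 0.0688, 0.0847, 0.0847, 0.1217, 0.1138, 0.1111, 0.0873, 0.1005, 0.119, 0.1085 (working shown to 4 dp, full precision carried).
Each pᵢ log₂ pᵢ term: 0.0688×(-3.8618)=-0.2656, 0.0847×(-3.5622)=-0.3016, 0.0847×(-3.5622)=-0.3016, 0.1217×(-3.0387)=-0.3698, 0.1138×(-3.1360)=-0.3567, 0.1111×(-3.1699)=-0.3522, 0.0873×(-3.5178)=-0.3071, 0.1005×(-3.3143)=-0.3332, 0.119×(-3.0704)=-0.3655, 0.1085×(-3.2047)=-0.3476.
Sum = -3.3009, so H' = 3.30.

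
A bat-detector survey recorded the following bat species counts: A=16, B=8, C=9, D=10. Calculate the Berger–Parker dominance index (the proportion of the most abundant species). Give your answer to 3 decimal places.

0.372

Total N = 16+8+9+10 = 43, so the proportions are 0.37209, 0.18605, 0.2093, 0.23256 (working shown to 5 dp, full precision carried).
The largest proportion is 0.37209, i.e. d = 0.372 to 3 decimal places.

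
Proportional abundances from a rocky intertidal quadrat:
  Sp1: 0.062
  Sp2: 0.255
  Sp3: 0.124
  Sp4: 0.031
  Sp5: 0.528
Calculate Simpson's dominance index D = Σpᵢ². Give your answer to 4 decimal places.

D = 0.062² + 0.255² + 0.124² + 0.031² + 0.528² = 0.003844 + 0.065025 + 0.015376 + 0.000961 + 0.278784 = 0.363990 (working shown to 6 dp, full precision carried).
To 4 decimal places, D = 0.3640.

0.3640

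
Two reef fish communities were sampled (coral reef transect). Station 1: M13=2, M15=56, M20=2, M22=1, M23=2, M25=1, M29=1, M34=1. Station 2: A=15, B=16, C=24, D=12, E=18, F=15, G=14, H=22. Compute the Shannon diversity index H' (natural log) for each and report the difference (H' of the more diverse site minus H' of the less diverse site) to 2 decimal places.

1.34

Station 1: N=66, proportions 0.0303, 0.8485, 0.0303, 0.0152, 0.0303, 0.0152, 0.0152, 0.0152, giving H' = 0.7112 (working shown to 4 dp, full precision carried).
Station 2: N=136, proportions 0.1103, 0.1176, 0.1765, 0.0882, 0.1324, 0.1103, 0.1029, 0.1618, giving H' = 2.0548.
Difference = |0.7112 − 2.0548| = 1.3436, i.e. 1.34 to 2 decimal places.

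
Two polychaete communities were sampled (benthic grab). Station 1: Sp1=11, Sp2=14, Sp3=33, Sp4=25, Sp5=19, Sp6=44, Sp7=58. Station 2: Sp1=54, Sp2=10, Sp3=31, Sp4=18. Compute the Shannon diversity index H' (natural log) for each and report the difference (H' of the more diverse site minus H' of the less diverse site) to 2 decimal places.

0.59

Station 1: N=204, proportions 0.0539, 0.0686, 0.1618, 0.1225, 0.0931, 0.2157, 0.2843, giving H' = 1.8028 (working shown to 4 dp, full precision carried).
Station 2: N=113, proportions 0.4779, 0.0885, 0.2743, 0.1593, giving H' = 1.2149.
Difference = |1.8028 − 1.2149| = 0.5879, i.e. 0.59 to 2 decimal places.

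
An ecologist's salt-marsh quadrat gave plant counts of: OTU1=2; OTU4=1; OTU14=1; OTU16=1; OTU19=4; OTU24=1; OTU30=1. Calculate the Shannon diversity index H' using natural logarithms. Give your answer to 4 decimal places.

1.7678

Total N = 2+1+1+1+4+1+1 = 11, so the proportions are 0.181818, 0.090909, 0.090909, 0.090909, 0.363636, 0.090909, 0.090909 (working shown to 6 dp, full precision carried).
Each pᵢ ln pᵢ term: 0.181818×(-1.704748)=-0.309954, 0.090909×(-2.397895)=-0.217990, 0.090909×(-2.397895)=-0.217990, 0.090909×(-2.397895)=-0.217990, 0.363636×(-1.011601)=-0.367855, 0.090909×(-2.397895)=-0.217990, 0.090909×(-2.397895)=-0.217990.
Sum = -1.767761, so H' = 1.7678.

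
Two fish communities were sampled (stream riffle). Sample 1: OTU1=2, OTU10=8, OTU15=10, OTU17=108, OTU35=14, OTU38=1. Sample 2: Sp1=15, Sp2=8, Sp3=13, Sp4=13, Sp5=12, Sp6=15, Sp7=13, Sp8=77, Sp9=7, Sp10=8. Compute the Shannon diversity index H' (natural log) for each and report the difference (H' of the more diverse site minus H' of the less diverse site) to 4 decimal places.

1.0440

Sample 1: N=143, proportions 0.013986, 0.055944, 0.06993, 0.755245, 0.097902, 0.006993, giving H' = 0.881274 (working shown to 6 dp, full precision carried).
Sample 2: N=181, proportions 0.082873, 0.044199, 0.071823, 0.071823, 0.066298, 0.082873, 0.071823, 0.425414, 0.038674, 0.044199, giving H' = 1.925244.
Difference = |0.881274 − 1.925244| = 1.043970, i.e. 1.0440 to 4 decimal places.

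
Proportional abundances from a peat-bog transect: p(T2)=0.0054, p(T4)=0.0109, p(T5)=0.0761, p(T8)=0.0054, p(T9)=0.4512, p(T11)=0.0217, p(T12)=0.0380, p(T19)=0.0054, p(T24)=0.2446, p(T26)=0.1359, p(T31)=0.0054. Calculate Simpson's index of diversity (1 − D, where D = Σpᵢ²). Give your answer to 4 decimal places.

0.7102

D = 0.0054² + 0.0109² + 0.0761² + 0.0054² + 0.4512² + 0.0217² + 0.038² + 0.0054² + 0.2446² + 0.1359² + 0.0054² = 0.000029 + 0.000119 + 0.005791 + 0.000029 + 0.203581 + 0.000471 + 0.001444 + 0.000029 + 0.059829 + 0.018469 + 0.000029 = 0.289821 (working shown to 6 dp, full precision carried).
So 1 − D = 0.710179, i.e. 0.7102 to 4 decimal places.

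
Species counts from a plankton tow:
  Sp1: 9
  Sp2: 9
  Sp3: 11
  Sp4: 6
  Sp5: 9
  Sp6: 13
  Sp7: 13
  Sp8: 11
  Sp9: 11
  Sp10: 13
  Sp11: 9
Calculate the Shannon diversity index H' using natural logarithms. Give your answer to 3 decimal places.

Total N = 9+9+11+6+9+13+13+11+11+13+9 = 114, so the proportions are 0.07895, 0.07895, 0.09649, 0.05263, 0.07895, 0.11404, 0.11404, 0.09649, 0.09649, 0.11404, 0.07895 (working shown to 5 dp, full precision carried).
Each pᵢ ln pᵢ term: 0.07895×(-2.53897)=-0.20045, 0.07895×(-2.53897)=-0.20045, 0.09649×(-2.33830)=-0.22563, 0.05263×(-2.94444)=-0.15497, 0.07895×(-2.53897)=-0.20045, 0.11404×(-2.17125)=-0.24760, 0.11404×(-2.17125)=-0.24760, 0.09649×(-2.33830)=-0.22563, 0.09649×(-2.33830)=-0.22563, 0.11404×(-2.17125)=-0.24760, 0.07895×(-2.53897)=-0.20045.
Sum = -2.37642, so H' = 2.376.

2.376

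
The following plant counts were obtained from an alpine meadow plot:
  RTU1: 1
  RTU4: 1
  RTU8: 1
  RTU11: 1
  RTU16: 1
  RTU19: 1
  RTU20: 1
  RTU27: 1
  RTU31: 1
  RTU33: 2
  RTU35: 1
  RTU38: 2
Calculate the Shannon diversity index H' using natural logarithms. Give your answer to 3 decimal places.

Total N = 1+1+1+1+1+1+1+1+1+2+1+2 = 14, so the proportions are 0.07143, 0.07143, 0.07143, 0.07143, 0.07143, 0.07143, 0.07143, 0.07143, 0.07143, 0.14286, 0.07143, 0.14286 (working shown to 5 dp, full precision carried).
Each pᵢ ln pᵢ term: 0.07143×(-2.63906)=-0.18850, 0.07143×(-2.63906)=-0.18850, 0.07143×(-2.63906)=-0.18850, 0.07143×(-2.63906)=-0.18850, 0.07143×(-2.63906)=-0.18850, 0.07143×(-2.63906)=-0.18850, 0.07143×(-2.63906)=-0.18850, 0.07143×(-2.63906)=-0.18850, 0.07143×(-2.63906)=-0.18850, 0.14286×(-1.94591)=-0.27799, 0.07143×(-2.63906)=-0.18850, 0.14286×(-1.94591)=-0.27799.
Sum = -2.44102, so H' = 2.441.

2.441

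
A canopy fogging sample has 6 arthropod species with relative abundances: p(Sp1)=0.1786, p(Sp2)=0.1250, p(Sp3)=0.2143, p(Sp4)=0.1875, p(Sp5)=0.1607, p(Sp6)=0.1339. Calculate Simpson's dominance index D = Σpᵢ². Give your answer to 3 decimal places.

0.172

D = 0.1786² + 0.125² + 0.2143² + 0.1875² + 0.1607² + 0.1339² = 0.03190 + 0.01562 + 0.04592 + 0.03516 + 0.02582 + 0.01793 = 0.17236 (working shown to 5 dp, full precision carried).
To 3 decimal places, D = 0.172.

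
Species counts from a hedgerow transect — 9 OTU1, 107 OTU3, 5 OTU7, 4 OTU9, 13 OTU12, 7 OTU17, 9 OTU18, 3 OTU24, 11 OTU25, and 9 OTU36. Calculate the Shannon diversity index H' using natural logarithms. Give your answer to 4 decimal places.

Total N = 9+107+5+4+13+7+9+3+11+9 = 177, so the proportions are 0.050847, 0.60452, 0.028249, 0.022599, 0.073446, 0.039548, 0.050847, 0.016949, 0.062147, 0.050847 (working shown to 6 dp, full precision carried).
Each pᵢ ln pᵢ term: 0.050847×(-2.978925)=-0.151471, 0.60452×(-0.503321)=-0.304267, 0.028249×(-3.566712)=-0.100755, 0.022599×(-3.789855)=-0.085646, 0.073446×(-2.611200)=-0.191783, 0.039548×(-3.230240)=-0.127750, 0.050847×(-2.978925)=-0.151471, 0.016949×(-4.077537)=-0.069111, 0.062147×(-2.778254)=-0.172660, 0.050847×(-2.978925)=-0.151471.
Sum = -1.506384, so H' = 1.5064.

1.5064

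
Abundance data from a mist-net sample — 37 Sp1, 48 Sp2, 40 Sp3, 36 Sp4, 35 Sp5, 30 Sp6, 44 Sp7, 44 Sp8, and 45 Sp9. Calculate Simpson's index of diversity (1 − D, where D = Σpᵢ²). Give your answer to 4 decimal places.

Total N = 37+48+40+36+35+30+44+44+45 = 359, so the proportions are 0.103064, 0.133705, 0.111421, 0.100279, 0.097493, 0.083565, 0.122563, 0.122563, 0.125348 (working shown to 6 dp, full precision carried).
D = 0.103064² + 0.133705² + 0.111421² + 0.100279² + 0.097493² + 0.083565² + 0.122563² + 0.122563² + 0.125348² = 0.010622 + 0.017877 + 0.012415 + 0.010056 + 0.009505 + 0.006983 + 0.015022 + 0.015022 + 0.015712 = 0.113213.
So 1 − D = 0.886787, i.e. 0.8868 to 4 decimal places.

0.8868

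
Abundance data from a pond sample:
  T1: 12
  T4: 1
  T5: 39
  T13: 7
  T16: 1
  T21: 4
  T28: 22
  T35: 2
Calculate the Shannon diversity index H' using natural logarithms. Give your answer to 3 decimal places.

1.509

Total N = 12+1+39+7+1+4+22+2 = 88, so the proportions are 0.13636, 0.01136, 0.44318, 0.07955, 0.01136, 0.04545, 0.25, 0.02273 (working shown to 5 dp, full precision carried).
Each pᵢ ln pᵢ term: 0.13636×(-1.99243)=-0.27170, 0.01136×(-4.47734)=-0.05088, 0.44318×(-0.81378)=-0.36065, 0.07955×(-2.53143)=-0.20136, 0.01136×(-4.47734)=-0.05088, 0.04545×(-3.09104)=-0.14050, 0.25×(-1.38629)=-0.34657, 0.02273×(-3.78419)=-0.08600.
Sum = -1.50855, so H' = 1.509.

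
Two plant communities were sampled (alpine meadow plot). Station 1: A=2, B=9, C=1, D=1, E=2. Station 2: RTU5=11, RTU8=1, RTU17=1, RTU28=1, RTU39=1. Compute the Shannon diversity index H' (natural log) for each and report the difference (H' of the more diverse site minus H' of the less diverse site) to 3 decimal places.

Station 1: N=15, proportions 0.1333333, 0.6, 0.0666667, 0.0666667, 0.1333333, giving H' = 1.2048762 (working shown to 7 dp, full precision carried).
Station 2: N=15, proportions 0.7333333, 0.0666667, 0.0666667, 0.0666667, 0.0666667, giving H' = 0.9495937.
Difference = |1.2048762 − 0.9495937| = 0.2552825, i.e. 0.255 to 3 decimal places.

0.255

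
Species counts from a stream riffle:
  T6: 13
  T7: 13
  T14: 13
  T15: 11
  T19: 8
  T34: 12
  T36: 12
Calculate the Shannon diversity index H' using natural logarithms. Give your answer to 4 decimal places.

Total N = 13+13+13+11+8+12+12 = 82, so the proportions are 0.158537, 0.158537, 0.158537, 0.134146, 0.097561, 0.146341, 0.146341 (working shown to 6 dp, full precision carried).
Each pᵢ ln pᵢ term: 0.158537×(-1.841770)=-0.291988, 0.158537×(-1.841770)=-0.291988, 0.158537×(-1.841770)=-0.291988, 0.134146×(-2.008824)=-0.269476, 0.097561×(-2.327278)=-0.227051, 0.146341×(-1.921813)=-0.281241, 0.146341×(-1.921813)=-0.281241.
Sum = -1.934973, so H' = 1.9350.

1.9350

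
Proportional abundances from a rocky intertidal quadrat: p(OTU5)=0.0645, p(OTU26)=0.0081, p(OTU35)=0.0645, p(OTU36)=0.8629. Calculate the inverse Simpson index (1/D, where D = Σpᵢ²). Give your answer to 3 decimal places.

D = 0.0645² + 0.0081² + 0.0645² + 0.8629² = 0.004160 + 0.000066 + 0.004160 + 0.744596 = 0.752983 (working shown to 6 dp, full precision carried).
So 1/D = 1.32805, i.e. 1.328 to 3 decimal places.

1.328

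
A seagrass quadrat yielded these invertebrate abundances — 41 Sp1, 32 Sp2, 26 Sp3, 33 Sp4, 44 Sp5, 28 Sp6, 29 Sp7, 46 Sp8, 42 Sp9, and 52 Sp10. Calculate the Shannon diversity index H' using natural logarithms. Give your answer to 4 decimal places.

Total N = 41+32+26+33+44+28+29+46+42+52 = 373, so the proportions are 0.10992, 0.085791, 0.069705, 0.088472, 0.117962, 0.075067, 0.077748, 0.123324, 0.112601, 0.13941 (working shown to 6 dp, full precision carried).
Each pᵢ ln pᵢ term: 0.10992×(-2.208006)=-0.242703, 0.085791×(-2.455843)=-0.210689, 0.069705×(-2.663482)=-0.185658, 0.088472×(-2.425071)=-0.214551, 0.117962×(-2.137389)=-0.252132, 0.075067×(-2.589374)=-0.194377, 0.077748×(-2.554283)=-0.198590, 0.123324×(-2.092937)=-0.258110, 0.112601×(-2.183909)=-0.245909, 0.13941×(-1.970335)=-0.274685.
Sum = -2.277404, so H' = 2.2774.

2.2774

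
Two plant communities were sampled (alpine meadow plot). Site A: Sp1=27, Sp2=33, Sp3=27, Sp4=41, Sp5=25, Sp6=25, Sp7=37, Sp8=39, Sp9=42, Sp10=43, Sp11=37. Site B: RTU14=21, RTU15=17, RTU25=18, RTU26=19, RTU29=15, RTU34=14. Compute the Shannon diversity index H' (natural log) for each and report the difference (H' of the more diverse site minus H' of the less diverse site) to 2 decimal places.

0.60

Site A: N=376, proportions 0.0718, 0.0878, 0.0718, 0.109, 0.0665, 0.0665, 0.0984, 0.1037, 0.1117, 0.1144, 0.0984, giving H' = 2.3781 (working shown to 4 dp, full precision carried).
Site B: N=104, proportions 0.2019, 0.1635, 0.1731, 0.1827, 0.1442, 0.1346, giving H' = 1.7825.
Difference = |2.3781 − 1.7825| = 0.5956, i.e. 0.60 to 2 decimal places.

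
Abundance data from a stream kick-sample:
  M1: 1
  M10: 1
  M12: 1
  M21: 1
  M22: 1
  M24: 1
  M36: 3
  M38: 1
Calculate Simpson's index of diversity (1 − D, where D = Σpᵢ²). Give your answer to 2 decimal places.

0.84

Total N = 1+1+1+1+1+1+3+1 = 10, so the proportions are 0.1, 0.1, 0.1, 0.1, 0.1, 0.1, 0.3, 0.1 (working shown to 4 dp, full precision carried).
D = 0.1² + 0.1² + 0.1² + 0.1² + 0.1² + 0.1² + 0.3² + 0.1² = 0.0100 + 0.0100 + 0.0100 + 0.0100 + 0.0100 + 0.0100 + 0.0900 + 0.0100 = 0.1600.
So 1 − D = 0.8400, i.e. 0.84 to 2 decimal places.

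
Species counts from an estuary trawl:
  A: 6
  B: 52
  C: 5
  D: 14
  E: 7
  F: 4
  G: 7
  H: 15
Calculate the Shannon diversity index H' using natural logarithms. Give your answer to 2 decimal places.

1.66

Total N = 6+52+5+14+7+4+7+15 = 110, so the proportions are 0.0545, 0.4727, 0.0455, 0.1273, 0.0636, 0.0364, 0.0636, 0.1364 (working shown to 4 dp, full precision carried).
Each pᵢ ln pᵢ term: 0.0545×(-2.9087)=-0.1587, 0.4727×(-0.7492)=-0.3542, 0.0455×(-3.0910)=-0.1405, 0.1273×(-2.0614)=-0.2624, 0.0636×(-2.7546)=-0.1753, 0.0364×(-3.3142)=-0.1205, 0.0636×(-2.7546)=-0.1753, 0.1364×(-1.9924)=-0.2717.
Sum = -1.6585, so H' = 1.66.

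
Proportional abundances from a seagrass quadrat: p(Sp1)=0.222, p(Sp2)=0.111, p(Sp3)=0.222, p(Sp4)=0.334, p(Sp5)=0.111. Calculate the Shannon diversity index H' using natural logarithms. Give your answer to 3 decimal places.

1.523

Each pᵢ ln pᵢ term (working shown to 5 dp, full precision carried): 0.222×(-1.50508)=-0.33413, 0.111×(-2.19823)=-0.24400, 0.222×(-1.50508)=-0.33413, 0.334×(-1.09661)=-0.36627, 0.111×(-2.19823)=-0.24400.
Sum = -1.52253, so H' = 1.523.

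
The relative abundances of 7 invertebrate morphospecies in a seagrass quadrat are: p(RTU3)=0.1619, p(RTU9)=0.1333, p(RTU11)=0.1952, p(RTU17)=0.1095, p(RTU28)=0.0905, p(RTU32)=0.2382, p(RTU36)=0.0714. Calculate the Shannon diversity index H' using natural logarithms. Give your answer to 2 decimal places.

1.87

Each pᵢ ln pᵢ term (working shown to 4 dp, full precision carried): 0.1619×(-1.8208)=-0.2948, 0.1333×(-2.0152)=-0.2686, 0.1952×(-1.6337)=-0.3189, 0.1095×(-2.2118)=-0.2422, 0.0905×(-2.4024)=-0.2174, 0.2382×(-1.4346)=-0.3417, 0.0714×(-2.6395)=-0.1885.
Sum = -1.8721, so H' = 1.87.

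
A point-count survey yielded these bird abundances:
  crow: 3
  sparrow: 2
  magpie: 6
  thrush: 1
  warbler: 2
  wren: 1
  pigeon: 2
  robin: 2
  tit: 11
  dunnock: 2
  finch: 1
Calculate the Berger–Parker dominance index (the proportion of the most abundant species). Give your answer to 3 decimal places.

Total N = 3+2+6+1+2+1+2+2+11+2+1 = 33, so the proportions are 0.09091, 0.06061, 0.18182, 0.0303, 0.06061, 0.0303, 0.06061, 0.06061, 0.33333, 0.06061, 0.0303 (working shown to 5 dp, full precision carried).
The largest proportion is 0.33333, i.e. d = 0.333 to 3 decimal places.

0.333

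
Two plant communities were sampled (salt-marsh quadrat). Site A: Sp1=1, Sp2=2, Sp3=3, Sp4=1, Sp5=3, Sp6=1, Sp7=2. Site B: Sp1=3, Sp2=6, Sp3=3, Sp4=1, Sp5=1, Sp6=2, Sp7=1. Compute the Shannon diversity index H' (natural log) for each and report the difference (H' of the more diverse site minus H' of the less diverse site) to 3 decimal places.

0.113

Site A: N=13, proportions 0.076923, 0.153846, 0.230769, 0.076923, 0.230769, 0.076923, 0.153846, giving H' = 1.844621 (working shown to 6 dp, full precision carried).
Site B: N=17, proportions 0.176471, 0.352941, 0.176471, 0.058824, 0.058824, 0.117647, 0.058824, giving H' = 1.731535.
Difference = |1.844621 − 1.731535| = 0.113086, i.e. 0.113 to 3 decimal places.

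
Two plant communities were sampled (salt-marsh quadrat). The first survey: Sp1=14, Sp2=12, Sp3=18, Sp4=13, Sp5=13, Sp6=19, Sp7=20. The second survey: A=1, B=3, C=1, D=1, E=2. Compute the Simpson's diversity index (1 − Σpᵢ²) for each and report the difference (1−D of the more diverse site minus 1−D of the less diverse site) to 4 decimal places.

0.1016

The first survey: N=109, proportions 0.12844, 0.110092, 0.165138, 0.119266, 0.119266, 0.174312, 0.183486, giving 1−D = 0.851612 (working shown to 6 dp, full precision carried).
The second survey: N=8, proportions 0.125, 0.375, 0.125, 0.125, 0.25, giving 1−D = 0.750000.
Difference = |0.851612 − 0.750000| = 0.101612, i.e. 0.1016 to 4 decimal places.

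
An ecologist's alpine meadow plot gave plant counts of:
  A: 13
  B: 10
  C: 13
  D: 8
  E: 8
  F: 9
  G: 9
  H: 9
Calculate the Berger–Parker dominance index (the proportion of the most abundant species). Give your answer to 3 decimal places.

0.165

Total N = 13+10+13+8+8+9+9+9 = 79, so the proportions are 0.16456, 0.12658, 0.16456, 0.10127, 0.10127, 0.11392, 0.11392, 0.11392 (working shown to 5 dp, full precision carried).
The largest proportion is 0.16456, i.e. d = 0.165 to 3 decimal places.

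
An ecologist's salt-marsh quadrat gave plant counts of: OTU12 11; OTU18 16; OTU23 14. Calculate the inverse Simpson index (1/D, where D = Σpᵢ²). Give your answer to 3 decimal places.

Total N = 11+16+14 = 41, so the proportions are 0.268293, 0.390244, 0.341463 (working shown to 6 dp, full precision carried).
D = 0.268293² + 0.390244² + 0.341463² = 0.071981 + 0.152290 + 0.116597 = 0.340869.
So 1/D = 2.93368, i.e. 2.934 to 3 decimal places.

2.934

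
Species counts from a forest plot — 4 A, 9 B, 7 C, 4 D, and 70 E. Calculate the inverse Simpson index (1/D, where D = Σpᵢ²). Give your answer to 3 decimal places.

Total N = 4+9+7+4+70 = 94, so the proportions are 0.042553, 0.095745, 0.074468, 0.042553, 0.744681 (working shown to 6 dp, full precision carried).
D = 0.042553² + 0.095745² + 0.074468² + 0.042553² + 0.744681² = 0.001811 + 0.009167 + 0.005545 + 0.001811 + 0.554550 = 0.572884.
So 1/D = 1.74556, i.e. 1.746 to 3 decimal places.

1.746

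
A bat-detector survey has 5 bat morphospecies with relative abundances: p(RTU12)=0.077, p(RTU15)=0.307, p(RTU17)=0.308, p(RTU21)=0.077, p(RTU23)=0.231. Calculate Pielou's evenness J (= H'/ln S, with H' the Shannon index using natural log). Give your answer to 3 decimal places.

H' = −Σ pᵢ ln pᵢ = −((-0.19742) + (-0.36254) + (-0.36272) + (-0.19742) + (-0.33849)) = 1.45860 (working shown to 5 dp, full precision carried).
With S = 5 species, ln S = 1.60944, so J = 1.45860/1.60944 = 0.90628, i.e. 0.906 to 3 decimal places.

0.906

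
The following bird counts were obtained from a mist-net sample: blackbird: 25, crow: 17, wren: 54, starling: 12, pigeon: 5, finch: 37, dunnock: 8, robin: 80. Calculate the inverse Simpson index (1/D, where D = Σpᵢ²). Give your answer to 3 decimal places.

4.787

Total N = 25+17+54+12+5+37+8+80 = 238, so the proportions are 0.105042, 0.0714286, 0.2268908, 0.0504202, 0.0210084, 0.1554622, 0.0336134, 0.3361345 (working shown to 7 dp, full precision carried).
D = 0.105042² + 0.0714286² + 0.2268908² + 0.0504202² + 0.0210084² + 0.1554622² + 0.0336134² + 0.3361345² = 0.0110338 + 0.0051020 + 0.0514794 + 0.0025422 + 0.0004414 + 0.0241685 + 0.0011299 + 0.1129864 = 0.2088836.
So 1/D = 4.78736, i.e. 4.787 to 3 decimal places.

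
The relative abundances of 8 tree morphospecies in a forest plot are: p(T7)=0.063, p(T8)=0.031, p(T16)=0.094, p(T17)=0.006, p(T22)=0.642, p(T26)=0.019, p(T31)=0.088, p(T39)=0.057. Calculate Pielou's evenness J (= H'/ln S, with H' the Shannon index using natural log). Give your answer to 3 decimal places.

0.612

H' = −Σ pᵢ ln pᵢ = −((-0.17417) + (-0.10769) + (-0.22226) + (-0.03070) + (-0.28451) + (-0.07530) + (-0.21388) + (-0.16329)) = 1.27179 (working shown to 5 dp, full precision carried).
With S = 8 species, ln S = 2.07944, so J = 1.27179/2.07944 = 0.61160, i.e. 0.612 to 3 decimal places.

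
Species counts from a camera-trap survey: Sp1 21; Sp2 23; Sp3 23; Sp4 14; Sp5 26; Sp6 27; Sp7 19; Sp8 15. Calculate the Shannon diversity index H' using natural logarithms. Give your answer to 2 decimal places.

Total N = 21+23+23+14+26+27+19+15 = 168, so the proportions are 0.125, 0.1369, 0.1369, 0.0833, 0.1548, 0.1607, 0.1131, 0.0893 (working shown to 4 dp, full precision carried).
Each pᵢ ln pᵢ term: 0.125×(-2.0794)=-0.2599, 0.1369×(-1.9885)=-0.2722, 0.1369×(-1.9885)=-0.2722, 0.0833×(-2.4849)=-0.2071, 0.1548×(-1.8659)=-0.2888, 0.1607×(-1.8281)=-0.2938, 0.1131×(-2.1795)=-0.2465, 0.0893×(-2.4159)=-0.2157.
Sum = -2.0562, so H' = 2.06.

2.06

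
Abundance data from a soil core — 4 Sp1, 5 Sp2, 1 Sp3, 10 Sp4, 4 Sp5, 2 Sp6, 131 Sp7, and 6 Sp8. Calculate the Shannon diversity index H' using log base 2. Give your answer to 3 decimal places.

1.215

Total N = 4+5+1+10+4+2+131+6 = 163, so the proportions are 0.02454, 0.03067, 0.00613, 0.06135, 0.02454, 0.01227, 0.80368, 0.03681 (working shown to 5 dp, full precision carried).
Each pᵢ log₂ pᵢ term: 0.02454×(-5.34873)=-0.13126, 0.03067×(-5.02680)=-0.15420, 0.00613×(-7.34873)=-0.04508, 0.06135×(-4.02680)=-0.24704, 0.02454×(-5.34873)=-0.13126, 0.01227×(-6.34873)=-0.07790, 0.80368×(-0.31531)=-0.25340, 0.03681×(-4.76377)=-0.17535.
Sum = -1.21549, so H' = 1.215.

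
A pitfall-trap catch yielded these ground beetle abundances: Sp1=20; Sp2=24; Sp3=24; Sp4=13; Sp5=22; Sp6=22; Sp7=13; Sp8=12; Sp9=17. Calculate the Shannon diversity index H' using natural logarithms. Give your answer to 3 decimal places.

2.165

Total N = 20+24+24+13+22+22+13+12+17 = 167, so the proportions are 0.11976, 0.14371, 0.14371, 0.07784, 0.13174, 0.13174, 0.07784, 0.07186, 0.1018 (working shown to 5 dp, full precision carried).
Each pᵢ ln pᵢ term: 0.11976×(-2.12226)=-0.25416, 0.14371×(-1.93994)=-0.27879, 0.14371×(-1.93994)=-0.27879, 0.07784×(-2.55304)=-0.19874, 0.13174×(-2.02695)=-0.26702, 0.13174×(-2.02695)=-0.26702, 0.07784×(-2.55304)=-0.19874, 0.07186×(-2.63309)=-0.18920, 0.1018×(-2.28478)=-0.23258.
Sum = -2.16506, so H' = 2.165.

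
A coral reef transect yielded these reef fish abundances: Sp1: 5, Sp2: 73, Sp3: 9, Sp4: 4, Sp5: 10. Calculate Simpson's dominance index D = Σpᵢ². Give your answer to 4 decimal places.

Total N = 5+73+9+4+10 = 101, so the proportions are 0.049505, 0.722772, 0.089109, 0.039604, 0.09901 (working shown to 6 dp, full precision carried).
D = 0.049505² + 0.722772² + 0.089109² + 0.039604² + 0.09901² = 0.002451 + 0.522400 + 0.007940 + 0.001568 + 0.009803 = 0.544162.
To 4 decimal places, D = 0.5442.

0.5442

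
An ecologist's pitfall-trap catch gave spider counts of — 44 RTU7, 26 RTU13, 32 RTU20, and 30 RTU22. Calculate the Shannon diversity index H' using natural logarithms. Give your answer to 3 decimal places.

Total N = 44+26+32+30 = 132, so the proportions are 0.33333, 0.19697, 0.24242, 0.22727 (working shown to 5 dp, full precision carried).
Each pᵢ ln pᵢ term: 0.33333×(-1.09861)=-0.36620, 0.19697×(-1.62471)=-0.32002, 0.24242×(-1.41707)=-0.34353, 0.22727×(-1.48160)=-0.33673.
Sum = -1.36648, so H' = 1.366.

1.366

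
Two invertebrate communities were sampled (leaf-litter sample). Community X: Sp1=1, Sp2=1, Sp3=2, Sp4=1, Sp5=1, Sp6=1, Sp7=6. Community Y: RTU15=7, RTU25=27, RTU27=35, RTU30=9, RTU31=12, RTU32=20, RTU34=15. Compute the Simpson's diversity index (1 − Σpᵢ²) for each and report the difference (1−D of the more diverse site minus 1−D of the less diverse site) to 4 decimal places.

0.0837

Community X: N=13, proportions 0.076923, 0.076923, 0.153846, 0.076923, 0.076923, 0.076923, 0.461538, giving 1−D = 0.733728 (working shown to 6 dp, full precision carried).
Community Y: N=125, proportions 0.056, 0.216, 0.28, 0.072, 0.096, 0.16, 0.12, giving 1−D = 0.817408.
Difference = |0.733728 − 0.817408| = 0.083680, i.e. 0.0837 to 4 decimal places.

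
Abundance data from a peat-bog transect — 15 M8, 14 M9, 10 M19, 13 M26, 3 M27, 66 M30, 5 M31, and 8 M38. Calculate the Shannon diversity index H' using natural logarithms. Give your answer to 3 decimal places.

1.626

Total N = 15+14+10+13+3+66+5+8 = 134, so the proportions are 0.11194, 0.10448, 0.07463, 0.09701, 0.02239, 0.49254, 0.03731, 0.0597 (working shown to 5 dp, full precision carried).
Each pᵢ ln pᵢ term: 0.11194×(-2.18979)=-0.24513, 0.10448×(-2.25878)=-0.23599, 0.07463×(-2.59525)=-0.19368, 0.09701×(-2.33289)=-0.22633, 0.02239×(-3.79923)=-0.08506, 0.49254×(-0.70819)=-0.34881, 0.03731×(-3.28840)=-0.12270, 0.0597×(-2.81840)=-0.16826.
Sum = -1.62595, so H' = 1.626.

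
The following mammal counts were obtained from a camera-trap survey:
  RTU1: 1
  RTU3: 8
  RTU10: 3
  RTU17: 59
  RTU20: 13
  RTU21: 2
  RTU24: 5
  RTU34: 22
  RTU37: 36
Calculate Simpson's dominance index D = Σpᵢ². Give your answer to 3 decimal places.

Total N = 1+8+3+59+13+2+5+22+36 = 149, so the proportions are 0.00671, 0.05369, 0.02013, 0.39597, 0.08725, 0.01342, 0.03356, 0.14765, 0.24161 (working shown to 5 dp, full precision carried).
D = 0.00671² + 0.05369² + 0.02013² + 0.39597² + 0.08725² + 0.01342² + 0.03356² + 0.14765² + 0.24161² = 0.00005 + 0.00288 + 0.00041 + 0.15679 + 0.00761 + 0.00018 + 0.00113 + 0.02180 + 0.05838 = 0.24922.
To 3 decimal places, D = 0.249.

0.249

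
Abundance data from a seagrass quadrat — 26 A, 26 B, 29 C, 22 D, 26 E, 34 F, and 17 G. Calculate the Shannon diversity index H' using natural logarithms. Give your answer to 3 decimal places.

Total N = 26+26+29+22+26+34+17 = 180, so the proportions are 0.14444, 0.14444, 0.16111, 0.12222, 0.14444, 0.18889, 0.09444 (working shown to 5 dp, full precision carried).
Each pᵢ ln pᵢ term: 0.14444×(-1.93486)=-0.27948, 0.14444×(-1.93486)=-0.27948, 0.16111×(-1.82566)=-0.29413, 0.12222×(-2.10191)=-0.25690, 0.14444×(-1.93486)=-0.27948, 0.18889×(-1.66660)=-0.31480, 0.09444×(-2.35974)=-0.22286.
Sum = -1.92714, so H' = 1.927.

1.927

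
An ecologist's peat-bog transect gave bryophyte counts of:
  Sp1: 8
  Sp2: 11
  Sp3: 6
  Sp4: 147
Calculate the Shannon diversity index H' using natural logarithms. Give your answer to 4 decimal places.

Total N = 8+11+6+147 = 172, so the proportions are 0.046512, 0.063953, 0.034884, 0.854651 (working shown to 6 dp, full precision carried).
Each pᵢ ln pᵢ term: 0.046512×(-3.068053)=-0.142700, 0.063953×(-2.749599)=-0.175846, 0.034884×(-3.355735)=-0.117061, 0.854651×(-0.157062)=-0.134233.
Sum = -0.569840, so H' = 0.5698.

0.5698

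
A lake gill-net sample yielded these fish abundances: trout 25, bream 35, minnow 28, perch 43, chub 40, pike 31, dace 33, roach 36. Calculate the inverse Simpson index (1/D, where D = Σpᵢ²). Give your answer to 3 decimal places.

7.789

Total N = 25+35+28+43+40+31+33+36 = 271, so the proportions are 0.0922509, 0.1291513, 0.103321, 0.1586716, 0.1476015, 0.1143911, 0.1217712, 0.1328413 (working shown to 7 dp, full precision carried).
D = 0.0922509² + 0.1291513² + 0.103321² + 0.1586716² + 0.1476015² + 0.1143911² + 0.1217712² + 0.1328413² = 0.0085102 + 0.0166801 + 0.0106752 + 0.0251767 + 0.0217862 + 0.0130853 + 0.0148282 + 0.0176468 = 0.1283888.
So 1/D = 7.78884, i.e. 7.789 to 3 decimal places.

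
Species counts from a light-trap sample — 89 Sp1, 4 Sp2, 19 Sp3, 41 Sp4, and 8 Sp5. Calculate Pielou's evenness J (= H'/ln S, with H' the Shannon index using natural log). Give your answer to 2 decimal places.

0.73

Total N = 89+4+19+41+8 = 161, so the proportions are 0.5528, 0.0248, 0.118, 0.2547, 0.0497 (working shown to 4 dp, full precision carried).
H' = −Σ pᵢ ln pᵢ = −((-0.3277) + (-0.0918) + (-0.2522) + (-0.3483) + (-0.1492)) = 1.1692.
With S = 5 species, ln S = 1.6094, so J = 1.1692/1.6094 = 0.7264, i.e. 0.73 to 2 decimal places.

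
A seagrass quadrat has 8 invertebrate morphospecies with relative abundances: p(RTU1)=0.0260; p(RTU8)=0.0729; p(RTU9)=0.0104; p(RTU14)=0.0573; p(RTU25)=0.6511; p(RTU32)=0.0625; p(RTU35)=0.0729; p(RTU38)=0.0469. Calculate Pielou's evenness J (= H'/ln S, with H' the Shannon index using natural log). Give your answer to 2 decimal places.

H' = −Σ pᵢ ln pᵢ = −((-0.0949) + (-0.1909) + (-0.0475) + (-0.1638) + (-0.2794) + (-0.1733) + (-0.1909) + (-0.1435)) = 1.2842 (working shown to 4 dp, full precision carried).
With S = 8 species, ln S = 2.0794, so J = 1.2842/2.0794 = 0.6176, i.e. 0.62 to 2 decimal places.

0.62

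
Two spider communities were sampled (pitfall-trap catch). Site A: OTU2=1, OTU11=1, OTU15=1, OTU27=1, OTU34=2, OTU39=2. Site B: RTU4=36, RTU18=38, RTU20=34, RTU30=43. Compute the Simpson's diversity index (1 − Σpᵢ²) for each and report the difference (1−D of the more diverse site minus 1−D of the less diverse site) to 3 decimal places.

0.064

Site A: N=8, proportions 0.125, 0.125, 0.125, 0.125, 0.25, 0.25, giving 1−D = 0.81250 (working shown to 5 dp, full precision carried).
Site B: N=151, proportions 0.23841, 0.25166, 0.22517, 0.28477, giving 1−D = 0.74804.
Difference = |0.81250 − 0.74804| = 0.06446, i.e. 0.064 to 3 decimal places.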